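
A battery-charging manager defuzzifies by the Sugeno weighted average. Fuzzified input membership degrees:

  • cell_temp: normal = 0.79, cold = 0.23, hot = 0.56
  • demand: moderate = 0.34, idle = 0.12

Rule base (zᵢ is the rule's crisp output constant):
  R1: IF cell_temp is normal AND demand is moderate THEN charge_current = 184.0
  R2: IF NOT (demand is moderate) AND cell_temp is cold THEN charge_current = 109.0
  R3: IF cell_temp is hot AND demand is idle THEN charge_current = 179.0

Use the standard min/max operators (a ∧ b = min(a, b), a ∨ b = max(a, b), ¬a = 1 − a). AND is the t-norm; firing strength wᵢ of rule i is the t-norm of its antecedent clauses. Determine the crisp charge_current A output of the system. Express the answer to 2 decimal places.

158.13

R1 (z=184.0): normal=0.79, moderate=0.34; AND[min(a, b)] → w = 0.34
R2 (z=109.0): ¬moderate=1−0.34=0.66, cold=0.23; AND[min(a, b)] → w = 0.23
R3 (z=179.0): hot=0.56, idle=0.12; AND[min(a, b)] → w = 0.12
Weighted average = (0.34·184.0 + 0.23·109.0 + 0.12·179.0) / (0.34 + 0.23 + 0.12)
  = 109.1100 / 0.6900 = 158.13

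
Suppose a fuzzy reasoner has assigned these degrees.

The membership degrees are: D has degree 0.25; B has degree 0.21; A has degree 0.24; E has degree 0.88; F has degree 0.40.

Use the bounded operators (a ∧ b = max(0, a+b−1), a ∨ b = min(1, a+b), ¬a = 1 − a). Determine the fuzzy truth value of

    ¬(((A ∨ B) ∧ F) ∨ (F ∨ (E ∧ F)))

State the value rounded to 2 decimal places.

A ∨ B = min(1, a+b) on (0.24, 0.21) = 0.45
(A ∨ B) ∧ F = max(0, a+b−1) on (0.45, 0.40) = 0.00
E ∧ F = max(0, a+b−1) on (0.88, 0.40) = 0.28
F ∨ (E ∧ F) = min(1, a+b) on (0.40, 0.28) = 0.68
((A ∨ B) ∧ F) ∨ (F ∨ (E ∧ F)) = min(1, a+b) on (0.00, 0.68) = 0.68
¬(((A ∨ B) ∧ F) ∨ (F ∨ (E ∧ F))) = 1 − 0.68 = 0.32

0.32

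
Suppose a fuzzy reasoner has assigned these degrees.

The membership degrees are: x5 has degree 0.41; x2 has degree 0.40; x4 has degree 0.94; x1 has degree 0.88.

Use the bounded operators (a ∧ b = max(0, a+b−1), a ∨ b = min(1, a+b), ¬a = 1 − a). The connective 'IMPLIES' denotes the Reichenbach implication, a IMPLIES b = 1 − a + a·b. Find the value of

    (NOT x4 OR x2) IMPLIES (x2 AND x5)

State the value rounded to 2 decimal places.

NOT x4 = 1 − 0.94 = 0.06
NOT x4 OR x2 = min(1, a+b) on (0.06, 0.40) = 0.46
x2 AND x5 = max(0, a+b−1) on (0.40, 0.41) = 0.00
(NOT x4 OR x2) IMPLIES (x2 AND x5)  [Reichenbach: 1 − a + a·b] with a=0.46, b=0.00 → 0.54

0.54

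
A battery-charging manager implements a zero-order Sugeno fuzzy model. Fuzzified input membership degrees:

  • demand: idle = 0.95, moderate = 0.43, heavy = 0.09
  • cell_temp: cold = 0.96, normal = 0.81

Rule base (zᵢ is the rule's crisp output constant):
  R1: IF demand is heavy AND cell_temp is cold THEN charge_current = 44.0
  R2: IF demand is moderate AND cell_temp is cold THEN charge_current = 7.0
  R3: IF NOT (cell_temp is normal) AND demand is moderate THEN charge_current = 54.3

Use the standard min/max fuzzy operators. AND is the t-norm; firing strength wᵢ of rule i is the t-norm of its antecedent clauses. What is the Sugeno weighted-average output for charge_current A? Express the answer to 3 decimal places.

24.348

R1 (z=44.0): heavy=0.09, cold=0.96; AND[min(a, b)] → w = 0.09
R2 (z=7.0): moderate=0.43, cold=0.96; AND[min(a, b)] → w = 0.43
R3 (z=54.3): ¬normal=1−0.81=0.19, moderate=0.43; AND[min(a, b)] → w = 0.19
Weighted average = (0.09·44.0 + 0.43·7.0 + 0.19·54.3) / (0.09 + 0.43 + 0.19)
  = 17.2870 / 0.7100 = 24.348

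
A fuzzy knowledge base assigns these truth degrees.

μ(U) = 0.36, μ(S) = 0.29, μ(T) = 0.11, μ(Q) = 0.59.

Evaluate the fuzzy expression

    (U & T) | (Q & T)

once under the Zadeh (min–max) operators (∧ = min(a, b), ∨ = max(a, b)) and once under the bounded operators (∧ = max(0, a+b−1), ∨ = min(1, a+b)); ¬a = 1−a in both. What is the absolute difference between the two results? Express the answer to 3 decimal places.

Under Zadeh (min–max):
  U & T = min(a, b) on (0.36, 0.11) = 0.11
  Q & T = min(a, b) on (0.59, 0.11) = 0.11
  (U & T) | (Q & T) = max(a, b) on (0.11, 0.11) = 0.11
  → value = 0.1100
Under bounded:
  U & T = max(0, a+b−1) on (0.36, 0.11) = 0.00
  Q & T = max(0, a+b−1) on (0.59, 0.11) = 0.00
  (U & T) | (Q & T) = min(1, a+b) on (0.00, 0.00) = 0.00
  → value = 0.0000
|0.1100 − 0.0000| = 0.110

0.110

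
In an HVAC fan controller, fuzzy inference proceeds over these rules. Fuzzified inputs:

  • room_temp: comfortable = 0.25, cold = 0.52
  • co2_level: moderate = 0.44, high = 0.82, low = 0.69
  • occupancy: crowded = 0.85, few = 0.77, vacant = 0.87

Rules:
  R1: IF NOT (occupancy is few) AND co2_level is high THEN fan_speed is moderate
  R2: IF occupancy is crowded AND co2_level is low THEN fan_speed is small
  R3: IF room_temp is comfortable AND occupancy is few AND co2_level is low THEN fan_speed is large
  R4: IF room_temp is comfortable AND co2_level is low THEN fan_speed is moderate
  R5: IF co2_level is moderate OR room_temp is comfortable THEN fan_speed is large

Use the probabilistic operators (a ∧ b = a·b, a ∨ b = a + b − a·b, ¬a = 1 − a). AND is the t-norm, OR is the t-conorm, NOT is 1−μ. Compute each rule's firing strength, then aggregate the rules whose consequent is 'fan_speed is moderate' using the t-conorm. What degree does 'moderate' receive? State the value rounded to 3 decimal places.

0.329

R1: ¬few=1−0.77=0.23, high=0.82; AND[a·b] → w = 0.1886
R2: crowded=0.85, low=0.69; AND[a·b] → w = 0.5865
R3: comfortable=0.25, few=0.77, low=0.69; AND[a·b] → w = 0.1328
R4: comfortable=0.25, low=0.69; AND[a·b] → w = 0.1725
R5: moderate=0.44, comfortable=0.25; OR[a + b − a·b] → w = 0.5800
Rules with consequent 'moderate': {R1, R4} → strengths 0.1886, 0.1725
Aggregate via t-conorm [a + b − a·b]: 0.3286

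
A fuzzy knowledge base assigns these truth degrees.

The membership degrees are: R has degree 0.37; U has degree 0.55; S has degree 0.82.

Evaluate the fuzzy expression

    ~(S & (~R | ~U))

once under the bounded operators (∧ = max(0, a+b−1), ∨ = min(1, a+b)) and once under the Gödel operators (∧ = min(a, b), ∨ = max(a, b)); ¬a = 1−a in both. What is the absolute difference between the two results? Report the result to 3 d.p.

0.190

Under bounded:
  ~R = 1 − 0.37 = 0.63
  ~U = 1 − 0.55 = 0.45
  ~R | ~U = min(1, a+b) on (0.63, 0.45) = 1.00
  S & (~R | ~U) = max(0, a+b−1) on (0.82, 1.00) = 0.82
  ~(S & (~R | ~U)) = 1 − 0.82 = 0.18
  → value = 0.1800
Under Gödel:
  ~R = 1 − 0.37 = 0.63
  ~U = 1 − 0.55 = 0.45
  ~R | ~U = max(a, b) on (0.63, 0.45) = 0.63
  S & (~R | ~U) = min(a, b) on (0.82, 0.63) = 0.63
  ~(S & (~R | ~U)) = 1 − 0.63 = 0.37
  → value = 0.3700
|0.1800 − 0.3700| = 0.190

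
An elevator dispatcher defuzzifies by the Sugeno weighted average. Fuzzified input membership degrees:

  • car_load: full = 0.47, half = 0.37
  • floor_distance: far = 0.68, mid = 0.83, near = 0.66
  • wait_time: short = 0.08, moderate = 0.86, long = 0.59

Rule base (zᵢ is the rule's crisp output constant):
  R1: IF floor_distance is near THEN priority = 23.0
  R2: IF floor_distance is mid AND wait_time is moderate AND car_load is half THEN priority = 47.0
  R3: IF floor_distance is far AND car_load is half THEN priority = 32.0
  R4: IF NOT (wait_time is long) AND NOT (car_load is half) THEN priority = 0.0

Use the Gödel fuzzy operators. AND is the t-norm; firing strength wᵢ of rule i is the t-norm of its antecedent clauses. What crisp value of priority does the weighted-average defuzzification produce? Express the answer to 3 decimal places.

24.536

R1 (z=23.0): near=0.66 → w = 0.66
R2 (z=47.0): mid=0.83, moderate=0.86, half=0.37; AND[min(a, b)] → w = 0.37
R3 (z=32.0): far=0.68, half=0.37; AND[min(a, b)] → w = 0.37
R4 (z=0.0): ¬long=1−0.59=0.41, ¬half=1−0.37=0.63; AND[min(a, b)] → w = 0.41
Weighted average = (0.66·23.0 + 0.37·47.0 + 0.37·32.0 + 0.41·0.0) / (0.66 + 0.37 + 0.37 + 0.41)
  = 44.4100 / 1.8100 = 24.536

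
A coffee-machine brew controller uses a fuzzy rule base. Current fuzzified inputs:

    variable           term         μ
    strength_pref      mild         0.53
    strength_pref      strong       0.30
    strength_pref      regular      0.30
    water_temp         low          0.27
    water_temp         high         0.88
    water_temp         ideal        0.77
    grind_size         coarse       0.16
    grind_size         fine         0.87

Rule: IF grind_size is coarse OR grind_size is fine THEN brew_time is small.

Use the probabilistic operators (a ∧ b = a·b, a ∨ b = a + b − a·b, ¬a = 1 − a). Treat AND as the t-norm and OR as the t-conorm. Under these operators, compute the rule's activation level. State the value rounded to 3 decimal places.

firing strength: coarse=0.16, fine=0.87; OR[a + b − a·b] → w = 0.8908

0.891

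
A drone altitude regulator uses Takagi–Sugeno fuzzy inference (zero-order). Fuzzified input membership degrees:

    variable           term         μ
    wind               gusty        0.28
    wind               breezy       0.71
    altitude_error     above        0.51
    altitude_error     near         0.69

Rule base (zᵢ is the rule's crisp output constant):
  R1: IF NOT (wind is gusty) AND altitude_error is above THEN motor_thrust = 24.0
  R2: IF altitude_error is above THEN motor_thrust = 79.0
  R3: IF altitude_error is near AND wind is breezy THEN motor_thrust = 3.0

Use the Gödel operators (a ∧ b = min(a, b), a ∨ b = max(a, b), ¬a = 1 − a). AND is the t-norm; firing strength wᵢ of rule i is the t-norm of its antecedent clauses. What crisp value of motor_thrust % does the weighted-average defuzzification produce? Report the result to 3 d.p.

31.930

R1 (z=24.0): ¬gusty=1−0.28=0.72, above=0.51; AND[min(a, b)] → w = 0.51
R2 (z=79.0): above=0.51 → w = 0.51
R3 (z=3.0): near=0.69, breezy=0.71; AND[min(a, b)] → w = 0.69
Weighted average = (0.51·24.0 + 0.51·79.0 + 0.69·3.0) / (0.51 + 0.51 + 0.69)
  = 54.6000 / 1.7100 = 31.930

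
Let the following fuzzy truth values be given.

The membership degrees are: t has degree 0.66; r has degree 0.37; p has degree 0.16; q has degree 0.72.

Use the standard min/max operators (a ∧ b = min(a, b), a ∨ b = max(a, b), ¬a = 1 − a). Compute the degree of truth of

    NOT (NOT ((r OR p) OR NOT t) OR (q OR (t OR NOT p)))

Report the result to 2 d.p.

0.16

r OR p = max(a, b) on (0.37, 0.16) = 0.37
NOT t = 1 − 0.66 = 0.34
(r OR p) OR NOT t = max(a, b) on (0.37, 0.34) = 0.37
NOT ((r OR p) OR NOT t) = 1 − 0.37 = 0.63
NOT p = 1 − 0.16 = 0.84
t OR NOT p = max(a, b) on (0.66, 0.84) = 0.84
q OR (t OR NOT p) = max(a, b) on (0.72, 0.84) = 0.84
NOT ((r OR p) OR NOT t) OR (q OR (t OR NOT p)) = max(a, b) on (0.63, 0.84) = 0.84
NOT (NOT ((r OR p) OR NOT t) OR (q OR (t OR NOT p))) = 1 − 0.84 = 0.16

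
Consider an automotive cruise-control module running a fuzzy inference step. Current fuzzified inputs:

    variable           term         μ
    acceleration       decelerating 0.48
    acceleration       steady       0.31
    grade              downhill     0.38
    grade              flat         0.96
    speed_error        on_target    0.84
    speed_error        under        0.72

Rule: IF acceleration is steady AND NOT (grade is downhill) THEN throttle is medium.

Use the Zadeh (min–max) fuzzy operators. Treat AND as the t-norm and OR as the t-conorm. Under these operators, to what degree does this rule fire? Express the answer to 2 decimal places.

firing strength: steady=0.31, ¬downhill=1−0.38=0.62; AND[min(a, b)] → w = 0.31

0.31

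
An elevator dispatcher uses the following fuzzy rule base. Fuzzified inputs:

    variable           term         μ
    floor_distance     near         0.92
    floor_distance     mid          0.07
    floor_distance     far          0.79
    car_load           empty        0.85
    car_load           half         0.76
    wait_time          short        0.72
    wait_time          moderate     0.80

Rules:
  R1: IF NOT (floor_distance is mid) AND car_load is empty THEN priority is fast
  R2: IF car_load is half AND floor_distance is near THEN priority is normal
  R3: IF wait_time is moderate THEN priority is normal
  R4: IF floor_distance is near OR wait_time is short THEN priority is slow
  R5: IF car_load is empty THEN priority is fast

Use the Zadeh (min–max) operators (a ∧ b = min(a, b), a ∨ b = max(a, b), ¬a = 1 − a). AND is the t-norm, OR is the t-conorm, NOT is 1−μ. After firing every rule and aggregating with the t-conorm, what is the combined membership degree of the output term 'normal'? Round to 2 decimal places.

0.80

R1: ¬mid=1−0.07=0.93, empty=0.85; AND[min(a, b)] → w = 0.85
R2: half=0.76, near=0.92; AND[min(a, b)] → w = 0.76
R3: moderate=0.80 → w = 0.80
R4: near=0.92, short=0.72; OR[max(a, b)] → w = 0.92
R5: empty=0.85 → w = 0.85
Rules with consequent 'normal': {R2, R3} → strengths 0.76, 0.80
Aggregate via t-conorm [max(a, b)]: 0.80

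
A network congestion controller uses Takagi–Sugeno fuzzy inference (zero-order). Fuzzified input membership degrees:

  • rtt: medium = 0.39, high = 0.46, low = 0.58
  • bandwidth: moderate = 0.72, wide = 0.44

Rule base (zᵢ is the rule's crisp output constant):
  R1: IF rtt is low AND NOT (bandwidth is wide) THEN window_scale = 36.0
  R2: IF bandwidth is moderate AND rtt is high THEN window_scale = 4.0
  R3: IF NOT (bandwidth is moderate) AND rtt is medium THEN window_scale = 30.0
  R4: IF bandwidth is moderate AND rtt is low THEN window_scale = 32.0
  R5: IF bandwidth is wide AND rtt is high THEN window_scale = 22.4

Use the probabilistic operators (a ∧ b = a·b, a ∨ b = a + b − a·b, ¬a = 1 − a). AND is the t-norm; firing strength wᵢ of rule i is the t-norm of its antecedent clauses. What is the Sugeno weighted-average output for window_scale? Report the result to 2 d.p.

R1 (z=36.0): low=0.58, ¬wide=1−0.44=0.56; AND[a·b] → w = 0.3248
R2 (z=4.0): moderate=0.72, high=0.46; AND[a·b] → w = 0.3312
R3 (z=30.0): ¬moderate=1−0.72=0.28, medium=0.39; AND[a·b] → w = 0.1092
R4 (z=32.0): moderate=0.72, low=0.58; AND[a·b] → w = 0.4176
R5 (z=22.4): wide=0.44, high=0.46; AND[a·b] → w = 0.2024
Weighted average = (0.3248·36.0 + 0.3312·4.0 + 0.1092·30.0 + 0.4176·32.0 + 0.2024·22.4) / (0.3248 + 0.3312 + 0.1092 + 0.4176 + 0.2024)
  = 34.1906 / 1.3852 = 24.68

24.68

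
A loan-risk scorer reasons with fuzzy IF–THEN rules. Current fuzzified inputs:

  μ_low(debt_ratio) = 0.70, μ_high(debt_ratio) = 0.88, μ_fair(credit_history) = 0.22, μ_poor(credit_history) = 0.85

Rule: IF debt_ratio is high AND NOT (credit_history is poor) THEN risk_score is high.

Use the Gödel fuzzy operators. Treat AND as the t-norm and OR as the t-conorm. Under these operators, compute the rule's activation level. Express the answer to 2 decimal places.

0.15

firing strength: high=0.88, ¬poor=1−0.85=0.15; AND[min(a, b)] → w = 0.15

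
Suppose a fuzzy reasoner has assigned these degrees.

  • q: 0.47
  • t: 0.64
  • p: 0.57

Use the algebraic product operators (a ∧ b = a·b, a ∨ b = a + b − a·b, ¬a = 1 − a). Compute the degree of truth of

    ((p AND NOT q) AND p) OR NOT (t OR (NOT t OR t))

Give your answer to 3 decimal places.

0.241

NOT q = 1 − 0.4700 = 0.5300
p AND NOT q = a·b on (0.5700, 0.5300) = 0.3021
(p AND NOT q) AND p = a·b on (0.3021, 0.5700) = 0.1722
NOT t = 1 − 0.6400 = 0.3600
NOT t OR t = a + b − a·b on (0.3600, 0.6400) = 0.7696
t OR (NOT t OR t) = a + b − a·b on (0.6400, 0.7696) = 0.9171
NOT (t OR (NOT t OR t)) = 1 − 0.9171 = 0.0829
((p AND NOT q) AND p) OR NOT (t OR (NOT t OR t)) = a + b − a·b on (0.1722, 0.0829) = 0.2409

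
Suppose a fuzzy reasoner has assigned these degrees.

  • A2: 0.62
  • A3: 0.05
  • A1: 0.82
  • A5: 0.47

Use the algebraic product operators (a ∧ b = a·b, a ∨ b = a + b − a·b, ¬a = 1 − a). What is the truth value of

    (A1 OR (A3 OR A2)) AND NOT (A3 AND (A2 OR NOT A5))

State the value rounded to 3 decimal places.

A3 OR A2 = a + b − a·b on (0.0500, 0.6200) = 0.6390
A1 OR (A3 OR A2) = a + b − a·b on (0.8200, 0.6390) = 0.9350
NOT A5 = 1 − 0.4700 = 0.5300
A2 OR NOT A5 = a + b − a·b on (0.6200, 0.5300) = 0.8214
A3 AND (A2 OR NOT A5) = a·b on (0.0500, 0.8214) = 0.0411
NOT (A3 AND (A2 OR NOT A5)) = 1 − 0.0411 = 0.9589
(A1 OR (A3 OR A2)) AND NOT (A3 AND (A2 OR NOT A5)) = a·b on (0.9350, 0.9589) = 0.8966

0.897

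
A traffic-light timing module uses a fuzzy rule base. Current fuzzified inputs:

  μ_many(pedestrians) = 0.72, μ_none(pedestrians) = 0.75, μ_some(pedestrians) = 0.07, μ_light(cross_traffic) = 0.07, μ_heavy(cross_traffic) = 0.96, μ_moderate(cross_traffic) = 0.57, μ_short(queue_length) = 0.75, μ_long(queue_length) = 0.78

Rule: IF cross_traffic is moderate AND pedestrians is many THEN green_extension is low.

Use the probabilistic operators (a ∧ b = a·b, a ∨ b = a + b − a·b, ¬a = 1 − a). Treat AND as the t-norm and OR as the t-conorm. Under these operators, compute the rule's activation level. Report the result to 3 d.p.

firing strength: moderate=0.57, many=0.72; AND[a·b] → w = 0.4104

0.410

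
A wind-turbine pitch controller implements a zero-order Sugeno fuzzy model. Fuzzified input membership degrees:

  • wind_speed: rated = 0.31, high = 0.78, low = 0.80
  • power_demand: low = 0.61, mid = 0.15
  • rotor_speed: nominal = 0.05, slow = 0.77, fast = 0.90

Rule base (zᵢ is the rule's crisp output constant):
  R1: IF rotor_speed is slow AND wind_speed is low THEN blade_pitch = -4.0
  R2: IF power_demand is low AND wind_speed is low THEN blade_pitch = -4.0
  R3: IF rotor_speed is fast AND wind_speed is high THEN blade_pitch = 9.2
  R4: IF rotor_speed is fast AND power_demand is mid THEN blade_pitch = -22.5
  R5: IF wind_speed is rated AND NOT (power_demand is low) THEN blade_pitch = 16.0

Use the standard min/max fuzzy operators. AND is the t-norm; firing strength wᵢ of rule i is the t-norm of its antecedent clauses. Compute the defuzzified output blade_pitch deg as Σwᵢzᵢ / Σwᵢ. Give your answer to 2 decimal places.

1.24

R1 (z=-4.0): slow=0.77, low=0.80; AND[min(a, b)] → w = 0.77
R2 (z=-4.0): low=0.61, low=0.80; AND[min(a, b)] → w = 0.61
R3 (z=9.2): fast=0.90, high=0.78; AND[min(a, b)] → w = 0.78
R4 (z=-22.5): fast=0.90, mid=0.15; AND[min(a, b)] → w = 0.15
R5 (z=16.0): rated=0.31, ¬low=1−0.61=0.39; AND[min(a, b)] → w = 0.31
Weighted average = (0.77·-4.0 + 0.61·-4.0 + 0.78·9.2 + 0.15·-22.5 + 0.31·16.0) / (0.77 + 0.61 + 0.78 + 0.15 + 0.31)
  = 3.2410 / 2.6200 = 1.24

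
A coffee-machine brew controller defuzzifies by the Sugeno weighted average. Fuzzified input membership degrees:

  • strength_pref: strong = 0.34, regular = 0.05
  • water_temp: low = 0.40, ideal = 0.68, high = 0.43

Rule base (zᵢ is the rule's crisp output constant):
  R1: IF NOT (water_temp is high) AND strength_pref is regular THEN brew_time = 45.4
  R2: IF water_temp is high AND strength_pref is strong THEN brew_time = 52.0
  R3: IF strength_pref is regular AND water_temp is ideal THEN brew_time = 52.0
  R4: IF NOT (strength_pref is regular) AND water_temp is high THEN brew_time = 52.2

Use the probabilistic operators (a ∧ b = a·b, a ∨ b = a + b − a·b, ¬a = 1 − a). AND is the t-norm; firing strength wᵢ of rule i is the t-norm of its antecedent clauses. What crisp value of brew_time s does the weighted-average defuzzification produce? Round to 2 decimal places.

51.83

R1 (z=45.4): ¬high=1−0.43=0.57, regular=0.05; AND[a·b] → w = 0.0285
R2 (z=52.0): high=0.43, strong=0.34; AND[a·b] → w = 0.1462
R3 (z=52.0): regular=0.05, ideal=0.68; AND[a·b] → w = 0.0340
R4 (z=52.2): ¬regular=1−0.05=0.95, high=0.43; AND[a·b] → w = 0.4085
Weighted average = (0.0285·45.4 + 0.1462·52.0 + 0.0340·52.0 + 0.4085·52.2) / (0.0285 + 0.1462 + 0.0340 + 0.4085)
  = 31.9880 / 0.6172 = 51.83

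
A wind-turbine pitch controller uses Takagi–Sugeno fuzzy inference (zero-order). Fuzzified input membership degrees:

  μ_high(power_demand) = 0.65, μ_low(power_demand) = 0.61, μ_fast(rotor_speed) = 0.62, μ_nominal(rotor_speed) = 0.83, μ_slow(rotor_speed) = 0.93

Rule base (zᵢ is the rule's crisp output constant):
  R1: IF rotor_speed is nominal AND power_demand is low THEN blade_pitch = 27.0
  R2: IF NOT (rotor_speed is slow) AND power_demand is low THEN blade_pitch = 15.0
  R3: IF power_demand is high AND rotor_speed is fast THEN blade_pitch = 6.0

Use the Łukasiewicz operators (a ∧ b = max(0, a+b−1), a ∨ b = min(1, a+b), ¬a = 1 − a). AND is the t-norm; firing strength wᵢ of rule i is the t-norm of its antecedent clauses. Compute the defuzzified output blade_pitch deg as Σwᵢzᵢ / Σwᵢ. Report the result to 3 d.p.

R1 (z=27.0): nominal=0.83, low=0.61; AND[max(0, a+b−1)] → w = 0.44
R2 (z=15.0): ¬slow=1−0.93=0.07, low=0.61; AND[max(0, a+b−1)] → w = 0.00
R3 (z=6.0): high=0.65, fast=0.62; AND[max(0, a+b−1)] → w = 0.27
Weighted average = (0.44·27.0 + 0.00·15.0 + 0.27·6.0) / (0.44 + 0.00 + 0.27)
  = 13.5000 / 0.7100 = 19.014

19.014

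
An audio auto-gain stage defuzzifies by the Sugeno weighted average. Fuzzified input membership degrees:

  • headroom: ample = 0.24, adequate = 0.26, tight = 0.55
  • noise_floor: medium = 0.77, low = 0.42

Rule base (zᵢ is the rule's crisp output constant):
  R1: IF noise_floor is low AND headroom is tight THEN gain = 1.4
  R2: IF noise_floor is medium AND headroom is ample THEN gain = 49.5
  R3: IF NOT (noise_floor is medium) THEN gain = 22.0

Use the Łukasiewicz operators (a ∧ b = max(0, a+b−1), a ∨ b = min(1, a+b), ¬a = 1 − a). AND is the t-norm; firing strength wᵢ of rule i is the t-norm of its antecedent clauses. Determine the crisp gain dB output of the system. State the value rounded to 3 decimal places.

23.146

R1 (z=1.4): low=0.42, tight=0.55; AND[max(0, a+b−1)] → w = 0.00
R2 (z=49.5): medium=0.77, ample=0.24; AND[max(0, a+b−1)] → w = 0.01
R3 (z=22.0): ¬medium=1−0.77=0.23 → w = 0.23
Weighted average = (0.00·1.4 + 0.01·49.5 + 0.23·22.0) / (0.00 + 0.01 + 0.23)
  = 5.5550 / 0.2400 = 23.146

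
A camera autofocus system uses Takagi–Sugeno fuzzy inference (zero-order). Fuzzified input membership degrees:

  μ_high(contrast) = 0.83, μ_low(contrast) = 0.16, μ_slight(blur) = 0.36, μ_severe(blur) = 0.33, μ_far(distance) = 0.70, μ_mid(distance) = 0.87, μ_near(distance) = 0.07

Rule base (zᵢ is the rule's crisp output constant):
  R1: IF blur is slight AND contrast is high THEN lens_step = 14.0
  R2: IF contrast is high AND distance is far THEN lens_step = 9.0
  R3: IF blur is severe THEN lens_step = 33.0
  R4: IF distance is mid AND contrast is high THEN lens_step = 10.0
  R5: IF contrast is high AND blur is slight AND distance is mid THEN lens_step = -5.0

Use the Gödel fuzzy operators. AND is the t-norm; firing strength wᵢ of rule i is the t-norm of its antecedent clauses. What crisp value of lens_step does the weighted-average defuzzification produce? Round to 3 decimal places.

R1 (z=14.0): slight=0.36, high=0.83; AND[min(a, b)] → w = 0.36
R2 (z=9.0): high=0.83, far=0.70; AND[min(a, b)] → w = 0.70
R3 (z=33.0): severe=0.33 → w = 0.33
R4 (z=10.0): mid=0.87, high=0.83; AND[min(a, b)] → w = 0.83
R5 (z=-5.0): high=0.83, slight=0.36, mid=0.87; AND[min(a, b)] → w = 0.36
Weighted average = (0.36·14.0 + 0.70·9.0 + 0.33·33.0 + 0.83·10.0 + 0.36·-5.0) / (0.36 + 0.70 + 0.33 + 0.83 + 0.36)
  = 28.7300 / 2.5800 = 11.136

11.136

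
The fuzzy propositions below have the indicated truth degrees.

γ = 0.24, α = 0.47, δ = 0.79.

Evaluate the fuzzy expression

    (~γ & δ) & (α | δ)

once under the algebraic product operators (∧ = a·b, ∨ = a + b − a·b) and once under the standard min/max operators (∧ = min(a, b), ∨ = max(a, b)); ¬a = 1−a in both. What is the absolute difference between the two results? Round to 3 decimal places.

0.226

Under algebraic product:
  ~γ = 1 − 0.2400 = 0.7600
  ~γ & δ = a·b on (0.7600, 0.7900) = 0.6004
  α | δ = a + b − a·b on (0.4700, 0.7900) = 0.8887
  (~γ & δ) & (α | δ) = a·b on (0.6004, 0.8887) = 0.5336
  → value = 0.5336
Under standard min/max:
  ~γ = 1 − 0.24 = 0.76
  ~γ & δ = min(a, b) on (0.76, 0.79) = 0.76
  α | δ = max(a, b) on (0.47, 0.79) = 0.79
  (~γ & δ) & (α | δ) = min(a, b) on (0.76, 0.79) = 0.76
  → value = 0.7600
|0.5336 − 0.7600| = 0.226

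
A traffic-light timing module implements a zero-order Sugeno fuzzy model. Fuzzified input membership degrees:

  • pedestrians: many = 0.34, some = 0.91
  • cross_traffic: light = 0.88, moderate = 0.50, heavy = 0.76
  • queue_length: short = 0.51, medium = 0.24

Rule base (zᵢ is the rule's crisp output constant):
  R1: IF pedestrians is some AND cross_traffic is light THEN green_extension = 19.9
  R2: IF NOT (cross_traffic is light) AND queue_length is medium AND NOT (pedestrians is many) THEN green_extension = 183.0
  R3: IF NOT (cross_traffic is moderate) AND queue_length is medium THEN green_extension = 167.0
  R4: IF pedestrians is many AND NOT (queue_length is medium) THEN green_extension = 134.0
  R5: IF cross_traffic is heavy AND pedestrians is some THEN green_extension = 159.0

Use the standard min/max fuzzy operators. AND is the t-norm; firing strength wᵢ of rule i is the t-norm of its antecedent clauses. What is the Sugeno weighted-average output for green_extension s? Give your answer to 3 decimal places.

105.108

R1 (z=19.9): some=0.91, light=0.88; AND[min(a, b)] → w = 0.88
R2 (z=183.0): ¬light=1−0.88=0.12, medium=0.24, ¬many=1−0.34=0.66; AND[min(a, b)] → w = 0.12
R3 (z=167.0): ¬moderate=1−0.50=0.50, medium=0.24; AND[min(a, b)] → w = 0.24
R4 (z=134.0): many=0.34, ¬medium=1−0.24=0.76; AND[min(a, b)] → w = 0.34
R5 (z=159.0): heavy=0.76, some=0.91; AND[min(a, b)] → w = 0.76
Weighted average = (0.88·19.9 + 0.12·183.0 + 0.24·167.0 + 0.34·134.0 + 0.76·159.0) / (0.88 + 0.12 + 0.24 + 0.34 + 0.76)
  = 245.9520 / 2.3400 = 105.108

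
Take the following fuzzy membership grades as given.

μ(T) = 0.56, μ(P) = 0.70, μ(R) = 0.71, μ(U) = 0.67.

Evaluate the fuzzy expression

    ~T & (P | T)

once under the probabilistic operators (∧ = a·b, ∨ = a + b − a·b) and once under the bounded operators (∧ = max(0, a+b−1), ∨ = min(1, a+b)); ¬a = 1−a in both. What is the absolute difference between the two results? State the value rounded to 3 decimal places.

0.058

Under probabilistic:
  ~T = 1 − 0.5600 = 0.4400
  P | T = a + b − a·b on (0.7000, 0.5600) = 0.8680
  ~T & (P | T) = a·b on (0.4400, 0.8680) = 0.3819
  → value = 0.3819
Under bounded:
  ~T = 1 − 0.56 = 0.44
  P | T = min(1, a+b) on (0.70, 0.56) = 1.00
  ~T & (P | T) = max(0, a+b−1) on (0.44, 1.00) = 0.44
  → value = 0.4400
|0.3819 − 0.4400| = 0.058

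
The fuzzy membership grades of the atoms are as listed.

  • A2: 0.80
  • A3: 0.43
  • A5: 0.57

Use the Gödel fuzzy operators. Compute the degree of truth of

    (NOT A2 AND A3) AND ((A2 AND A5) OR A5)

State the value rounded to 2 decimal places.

NOT A2 = 1 − 0.80 = 0.20
NOT A2 AND A3 = min(a, b) on (0.20, 0.43) = 0.20
A2 AND A5 = min(a, b) on (0.80, 0.57) = 0.57
(A2 AND A5) OR A5 = max(a, b) on (0.57, 0.57) = 0.57
(NOT A2 AND A3) AND ((A2 AND A5) OR A5) = min(a, b) on (0.20, 0.57) = 0.20

0.20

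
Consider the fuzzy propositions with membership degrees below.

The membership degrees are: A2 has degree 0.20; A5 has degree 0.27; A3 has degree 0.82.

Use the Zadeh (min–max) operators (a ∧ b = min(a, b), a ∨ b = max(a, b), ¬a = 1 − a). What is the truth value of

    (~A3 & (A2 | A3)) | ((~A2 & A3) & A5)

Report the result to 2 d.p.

~A3 = 1 − 0.82 = 0.18
A2 | A3 = max(a, b) on (0.20, 0.82) = 0.82
~A3 & (A2 | A3) = min(a, b) on (0.18, 0.82) = 0.18
~A2 = 1 − 0.20 = 0.80
~A2 & A3 = min(a, b) on (0.80, 0.82) = 0.80
(~A2 & A3) & A5 = min(a, b) on (0.80, 0.27) = 0.27
(~A3 & (A2 | A3)) | ((~A2 & A3) & A5) = max(a, b) on (0.18, 0.27) = 0.27

0.27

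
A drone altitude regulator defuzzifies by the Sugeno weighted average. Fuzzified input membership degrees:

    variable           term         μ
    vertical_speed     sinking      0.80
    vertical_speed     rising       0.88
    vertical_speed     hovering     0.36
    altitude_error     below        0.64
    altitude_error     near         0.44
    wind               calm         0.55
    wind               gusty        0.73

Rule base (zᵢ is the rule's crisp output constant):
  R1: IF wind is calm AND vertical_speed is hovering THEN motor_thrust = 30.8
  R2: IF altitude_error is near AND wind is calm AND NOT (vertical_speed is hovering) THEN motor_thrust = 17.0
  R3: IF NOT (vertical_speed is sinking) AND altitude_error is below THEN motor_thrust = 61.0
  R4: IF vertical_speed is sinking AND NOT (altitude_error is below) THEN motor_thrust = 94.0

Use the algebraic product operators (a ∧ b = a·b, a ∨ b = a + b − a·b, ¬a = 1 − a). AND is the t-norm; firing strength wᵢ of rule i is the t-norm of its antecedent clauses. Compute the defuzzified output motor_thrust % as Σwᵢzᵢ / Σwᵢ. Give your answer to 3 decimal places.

R1 (z=30.8): calm=0.55, hovering=0.36; AND[a·b] → w = 0.1980
R2 (z=17.0): near=0.44, calm=0.55, ¬hovering=1−0.36=0.64; AND[a·b] → w = 0.1549
R3 (z=61.0): ¬sinking=1−0.80=0.20, below=0.64; AND[a·b] → w = 0.1280
R4 (z=94.0): sinking=0.80, ¬below=1−0.64=0.36; AND[a·b] → w = 0.2880
Weighted average = (0.1980·30.8 + 0.1549·17.0 + 0.1280·61.0 + 0.2880·94.0) / (0.1980 + 0.1549 + 0.1280 + 0.2880)
  = 43.6114 / 0.7689 = 56.721

56.721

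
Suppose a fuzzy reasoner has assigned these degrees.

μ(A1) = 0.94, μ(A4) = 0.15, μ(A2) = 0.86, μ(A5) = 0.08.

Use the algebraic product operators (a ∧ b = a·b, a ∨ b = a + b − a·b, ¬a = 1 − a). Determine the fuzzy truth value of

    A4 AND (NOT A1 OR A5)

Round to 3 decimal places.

NOT A1 = 1 − 0.9400 = 0.0600
NOT A1 OR A5 = a + b − a·b on (0.0600, 0.0800) = 0.1352
A4 AND (NOT A1 OR A5) = a·b on (0.1500, 0.1352) = 0.0203

0.020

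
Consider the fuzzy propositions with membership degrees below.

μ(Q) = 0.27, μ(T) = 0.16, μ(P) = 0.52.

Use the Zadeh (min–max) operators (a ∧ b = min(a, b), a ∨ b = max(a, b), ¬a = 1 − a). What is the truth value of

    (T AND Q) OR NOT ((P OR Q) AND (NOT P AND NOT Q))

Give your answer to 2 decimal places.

T AND Q = min(a, b) on (0.16, 0.27) = 0.16
P OR Q = max(a, b) on (0.52, 0.27) = 0.52
NOT P = 1 − 0.52 = 0.48
NOT Q = 1 − 0.27 = 0.73
NOT P AND NOT Q = min(a, b) on (0.48, 0.73) = 0.48
(P OR Q) AND (NOT P AND NOT Q) = min(a, b) on (0.52, 0.48) = 0.48
NOT ((P OR Q) AND (NOT P AND NOT Q)) = 1 − 0.48 = 0.52
(T AND Q) OR NOT ((P OR Q) AND (NOT P AND NOT Q)) = max(a, b) on (0.16, 0.52) = 0.52

0.52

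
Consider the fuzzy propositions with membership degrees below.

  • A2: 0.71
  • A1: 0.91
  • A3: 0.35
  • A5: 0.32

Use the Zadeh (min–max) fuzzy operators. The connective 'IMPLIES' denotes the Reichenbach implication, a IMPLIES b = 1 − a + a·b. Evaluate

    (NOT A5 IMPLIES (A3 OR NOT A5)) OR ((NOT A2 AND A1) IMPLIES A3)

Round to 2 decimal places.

NOT A5 = 1 − 0.32 = 0.68
NOT A5 = 1 − 0.32 = 0.68
A3 OR NOT A5 = max(a, b) on (0.35, 0.68) = 0.68
NOT A5 IMPLIES (A3 OR NOT A5)  [Reichenbach: 1 − a + a·b] with a=0.68, b=0.68 → 0.78
NOT A2 = 1 − 0.71 = 0.29
NOT A2 AND A1 = min(a, b) on (0.29, 0.91) = 0.29
(NOT A2 AND A1) IMPLIES A3  [Reichenbach: 1 − a + a·b] with a=0.29, b=0.35 → 0.81
(NOT A5 IMPLIES (A3 OR NOT A5)) OR ((NOT A2 AND A1) IMPLIES A3) = max(a, b) on (0.78, 0.81) = 0.81

0.81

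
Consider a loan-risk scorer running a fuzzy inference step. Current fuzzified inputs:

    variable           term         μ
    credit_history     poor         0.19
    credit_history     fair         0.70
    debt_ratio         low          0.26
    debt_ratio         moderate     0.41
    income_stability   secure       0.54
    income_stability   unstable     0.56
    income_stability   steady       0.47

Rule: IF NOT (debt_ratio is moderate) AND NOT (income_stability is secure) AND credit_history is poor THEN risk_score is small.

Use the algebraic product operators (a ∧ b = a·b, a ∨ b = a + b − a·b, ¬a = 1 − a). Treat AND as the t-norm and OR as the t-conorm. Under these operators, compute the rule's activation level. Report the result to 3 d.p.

0.052

firing strength: ¬moderate=1−0.41=0.59, ¬secure=1−0.54=0.46, poor=0.19; AND[a·b] → w = 0.0516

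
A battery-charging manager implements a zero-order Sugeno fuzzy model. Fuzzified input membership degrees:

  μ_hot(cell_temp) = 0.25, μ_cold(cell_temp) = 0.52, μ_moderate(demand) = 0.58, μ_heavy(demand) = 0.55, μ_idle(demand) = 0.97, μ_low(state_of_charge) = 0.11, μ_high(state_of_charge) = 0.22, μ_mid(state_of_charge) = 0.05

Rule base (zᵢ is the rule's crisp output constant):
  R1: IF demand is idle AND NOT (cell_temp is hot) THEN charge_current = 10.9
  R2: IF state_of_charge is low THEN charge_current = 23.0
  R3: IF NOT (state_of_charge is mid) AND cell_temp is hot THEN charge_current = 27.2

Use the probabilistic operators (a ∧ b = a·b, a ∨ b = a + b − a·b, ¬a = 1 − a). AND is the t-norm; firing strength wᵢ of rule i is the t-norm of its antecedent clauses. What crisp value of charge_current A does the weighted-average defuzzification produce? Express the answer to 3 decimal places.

R1 (z=10.9): idle=0.97, ¬hot=1−0.25=0.75; AND[a·b] → w = 0.7275
R2 (z=23.0): low=0.11 → w = 0.1100
R3 (z=27.2): ¬mid=1−0.05=0.95, hot=0.25; AND[a·b] → w = 0.2375
Weighted average = (0.7275·10.9 + 0.1100·23.0 + 0.2375·27.2) / (0.7275 + 0.1100 + 0.2375)
  = 16.9198 / 1.0750 = 15.739

15.739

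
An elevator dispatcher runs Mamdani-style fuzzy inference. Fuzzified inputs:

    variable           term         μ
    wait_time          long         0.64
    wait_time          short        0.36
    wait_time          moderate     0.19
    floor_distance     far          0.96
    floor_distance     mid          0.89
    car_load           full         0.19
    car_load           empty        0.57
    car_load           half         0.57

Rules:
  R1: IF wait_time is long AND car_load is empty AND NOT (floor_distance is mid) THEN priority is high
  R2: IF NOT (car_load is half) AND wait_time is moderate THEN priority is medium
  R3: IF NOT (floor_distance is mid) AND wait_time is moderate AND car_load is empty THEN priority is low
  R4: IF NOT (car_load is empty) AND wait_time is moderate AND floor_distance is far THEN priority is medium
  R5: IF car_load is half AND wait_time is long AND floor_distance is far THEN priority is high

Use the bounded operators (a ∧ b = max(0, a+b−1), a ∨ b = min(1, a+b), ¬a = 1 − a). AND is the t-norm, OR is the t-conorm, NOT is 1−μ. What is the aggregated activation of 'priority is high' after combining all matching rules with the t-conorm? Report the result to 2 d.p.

0.17

R1: long=0.64, empty=0.57, ¬mid=1−0.89=0.11; AND[max(0, a+b−1)] → w = 0.00
R2: ¬half=1−0.57=0.43, moderate=0.19; AND[max(0, a+b−1)] → w = 0.00
R3: ¬mid=1−0.89=0.11, moderate=0.19, empty=0.57; AND[max(0, a+b−1)] → w = 0.00
R4: ¬empty=1−0.57=0.43, moderate=0.19, far=0.96; AND[max(0, a+b−1)] → w = 0.00
R5: half=0.57, long=0.64, far=0.96; AND[max(0, a+b−1)] → w = 0.17
Rules with consequent 'high': {R1, R5} → strengths 0.00, 0.17
Aggregate via t-conorm [min(1, a+b)]: 0.17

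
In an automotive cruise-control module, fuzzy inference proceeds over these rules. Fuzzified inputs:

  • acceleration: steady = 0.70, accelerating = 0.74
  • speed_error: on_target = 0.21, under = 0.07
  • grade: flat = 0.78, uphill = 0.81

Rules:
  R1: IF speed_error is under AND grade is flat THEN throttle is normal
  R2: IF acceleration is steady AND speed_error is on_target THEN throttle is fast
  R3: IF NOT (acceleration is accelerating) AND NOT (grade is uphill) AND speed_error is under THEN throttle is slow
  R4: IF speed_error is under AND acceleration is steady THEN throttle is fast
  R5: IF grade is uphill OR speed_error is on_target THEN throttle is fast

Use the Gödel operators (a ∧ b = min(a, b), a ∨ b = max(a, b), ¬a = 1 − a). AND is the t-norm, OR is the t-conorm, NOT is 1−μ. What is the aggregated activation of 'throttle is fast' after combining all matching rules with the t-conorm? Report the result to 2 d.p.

0.81

R1: under=0.07, flat=0.78; AND[min(a, b)] → w = 0.07
R2: steady=0.70, on_target=0.21; AND[min(a, b)] → w = 0.21
R3: ¬accelerating=1−0.74=0.26, ¬uphill=1−0.81=0.19, under=0.07; AND[min(a, b)] → w = 0.07
R4: under=0.07, steady=0.70; AND[min(a, b)] → w = 0.07
R5: uphill=0.81, on_target=0.21; OR[max(a, b)] → w = 0.81
Rules with consequent 'fast': {R2, R4, R5} → strengths 0.21, 0.07, 0.81
Aggregate via t-conorm [max(a, b)]: 0.81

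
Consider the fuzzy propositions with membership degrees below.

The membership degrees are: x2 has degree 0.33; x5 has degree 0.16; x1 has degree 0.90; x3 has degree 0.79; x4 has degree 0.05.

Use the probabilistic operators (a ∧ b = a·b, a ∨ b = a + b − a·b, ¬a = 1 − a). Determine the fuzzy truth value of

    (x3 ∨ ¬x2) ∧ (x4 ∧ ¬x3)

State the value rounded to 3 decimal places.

¬x2 = 1 − 0.3300 = 0.6700
x3 ∨ ¬x2 = a + b − a·b on (0.7900, 0.6700) = 0.9307
¬x3 = 1 − 0.7900 = 0.2100
x4 ∧ ¬x3 = a·b on (0.0500, 0.2100) = 0.0105
(x3 ∨ ¬x2) ∧ (x4 ∧ ¬x3) = a·b on (0.9307, 0.0105) = 0.0098

0.010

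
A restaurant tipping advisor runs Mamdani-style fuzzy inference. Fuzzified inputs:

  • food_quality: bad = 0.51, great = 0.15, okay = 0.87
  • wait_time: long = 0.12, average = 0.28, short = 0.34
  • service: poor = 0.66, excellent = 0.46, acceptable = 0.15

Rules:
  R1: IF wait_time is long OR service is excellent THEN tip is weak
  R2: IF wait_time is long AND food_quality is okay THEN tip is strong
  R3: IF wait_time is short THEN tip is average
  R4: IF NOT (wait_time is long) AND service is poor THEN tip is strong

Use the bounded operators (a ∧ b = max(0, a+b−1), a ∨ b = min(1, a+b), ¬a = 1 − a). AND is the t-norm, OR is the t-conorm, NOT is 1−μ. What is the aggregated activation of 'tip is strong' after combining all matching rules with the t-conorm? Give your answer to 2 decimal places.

R1: long=0.12, excellent=0.46; OR[min(1, a+b)] → w = 0.58
R2: long=0.12, okay=0.87; AND[max(0, a+b−1)] → w = 0.00
R3: short=0.34 → w = 0.34
R4: ¬long=1−0.12=0.88, poor=0.66; AND[max(0, a+b−1)] → w = 0.54
Rules with consequent 'strong': {R2, R4} → strengths 0.00, 0.54
Aggregate via t-conorm [min(1, a+b)]: 0.54

0.54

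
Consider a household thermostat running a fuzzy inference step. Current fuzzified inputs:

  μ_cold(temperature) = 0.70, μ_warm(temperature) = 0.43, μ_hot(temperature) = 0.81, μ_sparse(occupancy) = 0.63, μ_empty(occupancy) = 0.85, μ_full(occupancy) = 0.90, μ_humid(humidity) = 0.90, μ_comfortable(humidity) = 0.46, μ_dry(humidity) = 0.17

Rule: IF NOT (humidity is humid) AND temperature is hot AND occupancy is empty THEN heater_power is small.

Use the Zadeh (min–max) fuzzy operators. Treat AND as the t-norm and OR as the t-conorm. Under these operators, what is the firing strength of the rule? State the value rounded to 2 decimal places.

0.10

firing strength: ¬humid=1−0.90=0.10, hot=0.81, empty=0.85; AND[min(a, b)] → w = 0.10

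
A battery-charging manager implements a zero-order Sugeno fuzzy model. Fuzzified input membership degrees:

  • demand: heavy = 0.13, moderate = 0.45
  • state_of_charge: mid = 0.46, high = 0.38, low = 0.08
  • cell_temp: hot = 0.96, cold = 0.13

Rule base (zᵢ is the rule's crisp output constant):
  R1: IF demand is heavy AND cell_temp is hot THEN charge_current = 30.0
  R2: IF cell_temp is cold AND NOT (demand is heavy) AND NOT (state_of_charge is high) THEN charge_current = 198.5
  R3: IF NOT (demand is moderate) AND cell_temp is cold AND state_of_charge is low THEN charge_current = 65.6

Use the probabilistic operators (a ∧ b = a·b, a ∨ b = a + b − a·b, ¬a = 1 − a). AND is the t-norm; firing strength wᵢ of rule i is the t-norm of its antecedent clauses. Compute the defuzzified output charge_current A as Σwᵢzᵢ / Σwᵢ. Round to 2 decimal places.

R1 (z=30.0): heavy=0.13, hot=0.96; AND[a·b] → w = 0.1248
R2 (z=198.5): cold=0.13, ¬heavy=1−0.13=0.87, ¬high=1−0.38=0.62; AND[a·b] → w = 0.0701
R3 (z=65.6): ¬moderate=1−0.45=0.55, cold=0.13, low=0.08; AND[a·b] → w = 0.0057
Weighted average = (0.1248·30.0 + 0.0701·198.5 + 0.0057·65.6) / (0.1248 + 0.0701 + 0.0057)
  = 18.0384 / 0.2006 = 89.90

89.90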